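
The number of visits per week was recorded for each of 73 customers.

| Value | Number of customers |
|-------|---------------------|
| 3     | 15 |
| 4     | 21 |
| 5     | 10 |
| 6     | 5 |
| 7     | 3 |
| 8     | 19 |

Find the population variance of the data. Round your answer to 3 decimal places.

3.631

Values: 3, 4, 5, 6, 7, 8
n = 73, Σfx = 382, mean = 5.2329
Σfx² = 2264
Σf(x − x̄)² = Σfx² − (Σfx)²/n = 2264 − 382²/73 = 265.0411
Population variance = 265.0411 / 73 = 3.6307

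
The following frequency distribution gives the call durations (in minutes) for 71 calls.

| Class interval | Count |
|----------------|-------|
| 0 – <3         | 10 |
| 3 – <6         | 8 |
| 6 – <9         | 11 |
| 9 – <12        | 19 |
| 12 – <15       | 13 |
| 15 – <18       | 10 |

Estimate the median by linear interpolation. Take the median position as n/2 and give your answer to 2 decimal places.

Cumulative frequencies: 10, 18, 29, 48, 61, 71
n = 71; position = n/2 = 35.5.
This falls in the class 9 – <12: L = 9, F = 29, f = 19, h = 3.
Median ≈ 9 + ((35.5 − 29) / 19) × 3 = 10.0263

10.03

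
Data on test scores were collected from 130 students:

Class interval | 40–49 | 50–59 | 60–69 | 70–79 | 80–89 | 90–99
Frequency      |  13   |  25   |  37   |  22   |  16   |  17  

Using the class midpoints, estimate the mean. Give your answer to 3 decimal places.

68.654

Midpoints: 44.5, 54.5, 64.5, 74.5, 84.5, 94.5
Σfm = 13×44.5 + 25×54.5 + 37×64.5 + 22×74.5 + 16×84.5 + 17×94.5 = 8925
n = Σf = 130
Mean = 8925 / 130 = 68.6538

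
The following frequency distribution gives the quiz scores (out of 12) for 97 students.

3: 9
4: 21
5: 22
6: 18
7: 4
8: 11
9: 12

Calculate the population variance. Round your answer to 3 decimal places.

3.447

Values: 3, 4, 5, 6, 7, 8, 9
n = 97, Σfx = 553, mean = 5.7010
Σfx² = 3487
Σf(x − x̄)² = Σfx² − (Σfx)²/n = 3487 − 553²/97 = 334.3299
Population variance = 334.3299 / 97 = 3.4467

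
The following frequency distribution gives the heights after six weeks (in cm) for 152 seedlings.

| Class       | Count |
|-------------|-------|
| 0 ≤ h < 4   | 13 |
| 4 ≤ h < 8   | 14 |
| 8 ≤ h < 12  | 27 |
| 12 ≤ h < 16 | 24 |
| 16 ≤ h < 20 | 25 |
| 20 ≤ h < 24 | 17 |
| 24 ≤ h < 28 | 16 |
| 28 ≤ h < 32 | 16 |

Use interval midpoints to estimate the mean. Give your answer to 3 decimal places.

16.026

Midpoints: 2, 6, 10, 14, 18, 22, 26, 30
Σfm = 13×2 + 14×6 + 27×10 + 24×14 + 25×18 + 17×22 + 16×26 + 16×30 = 2436
n = Σf = 152
Mean = 2436 / 152 = 16.0263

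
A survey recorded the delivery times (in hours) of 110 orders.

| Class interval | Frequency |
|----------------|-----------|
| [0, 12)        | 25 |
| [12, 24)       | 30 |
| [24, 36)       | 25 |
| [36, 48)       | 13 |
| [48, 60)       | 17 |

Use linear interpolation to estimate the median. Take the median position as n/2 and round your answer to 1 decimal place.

24.0

Cumulative frequencies: 25, 55, 80, 93, 110
n = 110; position = n/2 = 55.
This falls in the class [12, 24): L = 12, F = 25, f = 30, h = 12.
Median ≈ 12 + ((55 − 25) / 30) × 12 = 24.0000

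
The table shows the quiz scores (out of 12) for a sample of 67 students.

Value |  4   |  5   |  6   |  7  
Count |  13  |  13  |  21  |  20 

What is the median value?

6

Cumulative frequencies: 13, 26, 47, 67
n = 67, so the median is the value in position (n+1)/2 = 34.
Position 34 falls at value 6.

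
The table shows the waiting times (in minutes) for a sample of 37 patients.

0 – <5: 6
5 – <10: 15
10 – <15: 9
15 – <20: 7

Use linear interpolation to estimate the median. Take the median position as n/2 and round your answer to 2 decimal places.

Cumulative frequencies: 6, 21, 30, 37
n = 37; position = n/2 = 18.5.
This falls in the class 5 – <10: L = 5, F = 6, f = 15, h = 5.
Median ≈ 5 + ((18.5 − 6) / 15) × 5 = 9.1667

9.17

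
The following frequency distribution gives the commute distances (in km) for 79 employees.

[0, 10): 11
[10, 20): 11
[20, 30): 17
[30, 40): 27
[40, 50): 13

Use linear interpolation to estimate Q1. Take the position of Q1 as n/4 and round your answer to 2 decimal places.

Cumulative frequencies: 11, 22, 39, 66, 79
n = 79; position = n/4 = 19.75.
This falls in the class [10, 20): L = 10, F = 11, f = 11, h = 10.
Lower quartile ≈ 10 + ((19.75 − 11) / 11) × 10 = 17.9545

17.95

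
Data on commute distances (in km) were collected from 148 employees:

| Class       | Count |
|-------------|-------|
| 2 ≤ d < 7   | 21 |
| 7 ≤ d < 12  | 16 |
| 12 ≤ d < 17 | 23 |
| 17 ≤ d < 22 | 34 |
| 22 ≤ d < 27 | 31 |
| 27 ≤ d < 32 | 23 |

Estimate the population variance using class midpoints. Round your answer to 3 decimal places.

65.480

Midpoints: 4.5, 9.5, 14.5, 19.5, 24.5, 29.5
n = 148, Σfm = 2681, mean = 18.1149
Σfm² = 58257
Σf(m − x̄)² = Σfm² − (Σfm)²/n = 58257 − 2681²/148 = 9691.0473
Population variance = 9691.0473 / 148 = 65.4800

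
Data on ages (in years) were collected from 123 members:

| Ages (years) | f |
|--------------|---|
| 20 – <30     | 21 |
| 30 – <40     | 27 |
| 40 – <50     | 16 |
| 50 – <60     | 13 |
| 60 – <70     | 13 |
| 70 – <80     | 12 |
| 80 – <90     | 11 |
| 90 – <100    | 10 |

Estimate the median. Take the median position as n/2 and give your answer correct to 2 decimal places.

Cumulative frequencies: 21, 48, 64, 77, 90, 102, 113, 123
n = 123; position = n/2 = 61.5.
This falls in the class 40 – <50: L = 40, F = 48, f = 16, h = 10.
Median ≈ 40 + ((61.5 − 48) / 16) × 10 = 48.4375

48.44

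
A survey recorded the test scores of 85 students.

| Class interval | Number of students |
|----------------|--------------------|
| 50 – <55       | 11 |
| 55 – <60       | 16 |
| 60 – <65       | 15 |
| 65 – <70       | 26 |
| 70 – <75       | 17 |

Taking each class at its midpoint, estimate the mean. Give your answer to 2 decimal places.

63.79

Midpoints: 52.5, 57.5, 62.5, 67.5, 72.5
Σfm = 11×52.5 + 16×57.5 + 15×62.5 + 26×67.5 + 17×72.5 = 5422.5
n = Σf = 85
Mean = 5422.5 / 85 = 63.7941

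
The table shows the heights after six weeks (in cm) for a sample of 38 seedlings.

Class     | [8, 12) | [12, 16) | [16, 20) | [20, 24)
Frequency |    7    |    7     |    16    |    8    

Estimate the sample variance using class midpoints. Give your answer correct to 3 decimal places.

Midpoints: 10, 14, 18, 22
n = 38, Σfm = 632, mean = 16.6316
Σfm² = 11128
Σf(m − x̄)² = Σfm² − (Σfm)²/n = 11128 − 632²/38 = 616.8421
Sample variance = 616.8421 / 37 = 16.6714

16.671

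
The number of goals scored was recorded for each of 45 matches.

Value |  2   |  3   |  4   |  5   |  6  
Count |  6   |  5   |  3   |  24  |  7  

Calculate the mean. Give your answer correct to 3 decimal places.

4.467

Values: 2, 3, 4, 5, 6
Σfx = 6×2 + 5×3 + 3×4 + 24×5 + 7×6 = 201
n = Σf = 45
Mean = 201 / 45 = 4.4667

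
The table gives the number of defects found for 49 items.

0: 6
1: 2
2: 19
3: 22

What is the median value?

2

Cumulative frequencies: 6, 8, 27, 49
n = 49, so the median is the value in position (n+1)/2 = 25.
Position 25 falls at value 2.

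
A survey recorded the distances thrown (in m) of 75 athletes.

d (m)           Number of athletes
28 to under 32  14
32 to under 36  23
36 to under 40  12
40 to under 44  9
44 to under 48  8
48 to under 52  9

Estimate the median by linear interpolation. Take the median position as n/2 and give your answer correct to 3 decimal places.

Cumulative frequencies: 14, 37, 49, 58, 66, 75
n = 75; position = n/2 = 37.5.
This falls in the class 36 to under 40: L = 36, F = 37, f = 12, h = 4.
Median ≈ 36 + ((37.5 − 37) / 12) × 4 = 36.1667

36.167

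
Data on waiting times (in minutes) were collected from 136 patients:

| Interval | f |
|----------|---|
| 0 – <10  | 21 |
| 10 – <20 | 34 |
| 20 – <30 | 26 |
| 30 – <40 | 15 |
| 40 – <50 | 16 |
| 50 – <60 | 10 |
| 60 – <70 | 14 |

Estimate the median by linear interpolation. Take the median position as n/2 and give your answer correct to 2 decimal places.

25.00

Cumulative frequencies: 21, 55, 81, 96, 112, 122, 136
n = 136; position = n/2 = 68.
This falls in the class 20 – <30: L = 20, F = 55, f = 26, h = 10.
Median ≈ 20 + ((68 − 55) / 26) × 10 = 25.0000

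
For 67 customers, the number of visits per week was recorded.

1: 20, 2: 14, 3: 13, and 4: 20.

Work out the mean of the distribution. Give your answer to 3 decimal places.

Values: 1, 2, 3, 4
Σfx = 20×1 + 14×2 + 13×3 + 20×4 = 167
n = Σf = 67
Mean = 167 / 67 = 2.4925

2.493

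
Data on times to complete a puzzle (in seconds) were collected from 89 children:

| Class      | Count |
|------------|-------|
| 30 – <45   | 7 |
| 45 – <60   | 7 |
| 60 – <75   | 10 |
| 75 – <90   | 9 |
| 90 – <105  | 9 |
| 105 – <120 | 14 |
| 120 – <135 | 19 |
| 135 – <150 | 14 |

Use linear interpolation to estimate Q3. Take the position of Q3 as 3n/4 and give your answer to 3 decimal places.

128.487

Cumulative frequencies: 7, 14, 24, 33, 42, 56, 75, 89
n = 89; position = 3n/4 = 66.75.
This falls in the class 120 – <135: L = 120, F = 56, f = 19, h = 15.
Upper quartile ≈ 120 + ((66.75 − 56) / 19) × 15 = 128.4868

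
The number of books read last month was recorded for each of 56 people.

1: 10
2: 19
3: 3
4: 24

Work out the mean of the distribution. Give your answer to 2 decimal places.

Values: 1, 2, 3, 4
Σfx = 10×1 + 19×2 + 3×3 + 24×4 = 153
n = Σf = 56
Mean = 153 / 56 = 2.7321

2.73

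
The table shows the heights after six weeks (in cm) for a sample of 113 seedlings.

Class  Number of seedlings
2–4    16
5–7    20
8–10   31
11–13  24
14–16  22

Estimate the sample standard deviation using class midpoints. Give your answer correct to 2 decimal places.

3.95

Midpoints: 3, 6, 9, 12, 15
n = 113, Σfm = 1065, mean = 9.4248
Σfm² = 11781
Σf(m − x̄)² = Σfm² − (Σfm)²/n = 11781 − 1065²/113 = 1743.6106
Sample variance = 1743.6106 / 112 = 15.5680
Standard deviation = √15.5680 = 3.9456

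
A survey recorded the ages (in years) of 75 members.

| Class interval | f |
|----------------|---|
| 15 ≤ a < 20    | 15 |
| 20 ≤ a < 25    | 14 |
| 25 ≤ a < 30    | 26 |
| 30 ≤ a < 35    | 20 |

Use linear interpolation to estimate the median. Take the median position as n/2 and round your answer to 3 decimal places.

26.635

Cumulative frequencies: 15, 29, 55, 75
n = 75; position = n/2 = 37.5.
This falls in the class 25 ≤ a < 30: L = 25, F = 29, f = 26, h = 5.
Median ≈ 25 + ((37.5 − 29) / 26) × 5 = 26.6346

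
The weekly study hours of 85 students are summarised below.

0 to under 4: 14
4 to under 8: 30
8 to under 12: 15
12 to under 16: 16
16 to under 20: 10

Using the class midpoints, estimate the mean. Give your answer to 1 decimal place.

9.0

Midpoints: 2, 6, 10, 14, 18
Σfm = 14×2 + 30×6 + 15×10 + 16×14 + 10×18 = 762
n = Σf = 85
Mean = 762 / 85 = 8.9647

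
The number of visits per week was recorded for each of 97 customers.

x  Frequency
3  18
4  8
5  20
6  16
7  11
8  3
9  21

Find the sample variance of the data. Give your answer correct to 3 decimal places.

Values: 3, 4, 5, 6, 7, 8, 9
n = 97, Σfx = 572, mean = 5.8969
Σfx² = 3798
Σf(x − x̄)² = Σfx² − (Σfx)²/n = 3798 − 572²/97 = 424.9691
Sample variance = 424.9691 / 96 = 4.4268

4.427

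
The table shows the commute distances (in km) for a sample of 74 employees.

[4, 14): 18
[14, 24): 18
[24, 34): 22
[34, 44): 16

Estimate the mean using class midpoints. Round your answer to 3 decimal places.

Midpoints: 9, 19, 29, 39
Σfm = 18×9 + 18×19 + 22×29 + 16×39 = 1766
n = Σf = 74
Mean = 1766 / 74 = 23.8649

23.865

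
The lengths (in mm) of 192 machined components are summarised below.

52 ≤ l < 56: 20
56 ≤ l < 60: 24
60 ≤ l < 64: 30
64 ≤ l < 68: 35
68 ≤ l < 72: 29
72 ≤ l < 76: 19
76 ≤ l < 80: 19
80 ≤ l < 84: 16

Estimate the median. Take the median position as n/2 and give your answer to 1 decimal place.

66.5

Cumulative frequencies: 20, 44, 74, 109, 138, 157, 176, 192
n = 192; position = n/2 = 96.
This falls in the class 64 ≤ l < 68: L = 64, F = 74, f = 35, h = 4.
Median ≈ 64 + ((96 − 74) / 35) × 4 = 66.5143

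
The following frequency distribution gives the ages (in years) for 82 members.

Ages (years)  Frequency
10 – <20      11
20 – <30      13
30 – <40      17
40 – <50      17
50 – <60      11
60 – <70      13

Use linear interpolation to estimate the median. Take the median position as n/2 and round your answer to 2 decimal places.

40.00

Cumulative frequencies: 11, 24, 41, 58, 69, 82
n = 82; position = n/2 = 41.
This falls in the class 30 – <40: L = 30, F = 24, f = 17, h = 10.
Median ≈ 30 + ((41 − 24) / 17) × 10 = 40.0000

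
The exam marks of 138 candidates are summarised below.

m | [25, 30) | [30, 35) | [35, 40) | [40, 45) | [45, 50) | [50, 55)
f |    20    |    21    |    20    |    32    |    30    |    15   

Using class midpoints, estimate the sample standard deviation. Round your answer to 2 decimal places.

Midpoints: 27.5, 32.5, 37.5, 42.5, 47.5, 52.5
n = 138, Σfm = 5555, mean = 40.2536
Σfm² = 232262.5
Σf(m − x̄)² = Σfm² − (Σfm)²/n = 232262.5 − 5555²/138 = 8653.6232
Sample variance = 8653.6232 / 137 = 63.1651
Standard deviation = √63.1651 = 7.9476

7.95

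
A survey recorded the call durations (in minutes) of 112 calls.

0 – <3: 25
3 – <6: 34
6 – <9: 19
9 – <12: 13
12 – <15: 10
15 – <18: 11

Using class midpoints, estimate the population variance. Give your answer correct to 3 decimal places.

22.750

Midpoints: 1.5, 4.5, 7.5, 10.5, 13.5, 16.5
n = 112, Σfm = 786, mean = 7.0179
Σfm² = 8064
Σf(m − x̄)² = Σfm² − (Σfm)²/n = 8064 − 786²/112 = 2547.9643
Population variance = 2547.9643 / 112 = 22.7497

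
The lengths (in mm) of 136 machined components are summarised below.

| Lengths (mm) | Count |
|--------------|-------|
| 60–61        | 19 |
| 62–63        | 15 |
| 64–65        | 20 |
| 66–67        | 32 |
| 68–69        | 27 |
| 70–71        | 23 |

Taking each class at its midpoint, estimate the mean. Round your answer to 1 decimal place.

66.0

Midpoints: 60.5, 62.5, 64.5, 66.5, 68.5, 70.5
Σfm = 19×60.5 + 15×62.5 + 20×64.5 + 32×66.5 + 27×68.5 + 23×70.5 = 8976
n = Σf = 136
Mean = 8976 / 136 = 66.0000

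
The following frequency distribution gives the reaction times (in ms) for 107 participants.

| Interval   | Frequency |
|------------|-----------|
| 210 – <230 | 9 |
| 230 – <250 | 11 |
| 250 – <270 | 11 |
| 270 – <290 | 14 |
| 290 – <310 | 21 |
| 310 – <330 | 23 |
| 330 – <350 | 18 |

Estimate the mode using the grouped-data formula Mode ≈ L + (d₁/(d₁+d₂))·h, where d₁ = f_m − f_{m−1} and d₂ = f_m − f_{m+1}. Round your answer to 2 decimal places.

315.71

Modal class: 310 – <330 (highest frequency 23).
d₁ = 23 − 21 = 2, d₂ = 23 − 18 = 5
Mode ≈ 310 + (2/(2+5)) × 20 = 310 + 5.7143 = 315.7143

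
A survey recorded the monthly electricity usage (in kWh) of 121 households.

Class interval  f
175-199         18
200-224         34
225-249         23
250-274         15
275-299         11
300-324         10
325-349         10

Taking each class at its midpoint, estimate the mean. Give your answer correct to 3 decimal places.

Midpoints: 187, 212, 237, 262, 287, 312, 337
Σfm = 18×187 + 34×212 + 23×237 + 15×262 + 11×287 + 10×312 + 10×337 = 29602
n = Σf = 121
Mean = 29602 / 121 = 244.6446

244.645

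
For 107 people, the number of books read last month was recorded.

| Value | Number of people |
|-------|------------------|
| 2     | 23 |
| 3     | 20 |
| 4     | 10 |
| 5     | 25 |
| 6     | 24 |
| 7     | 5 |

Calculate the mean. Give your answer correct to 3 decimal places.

4.206

Values: 2, 3, 4, 5, 6, 7
Σfx = 23×2 + 20×3 + 10×4 + 25×5 + 24×6 + 5×7 = 450
n = Σf = 107
Mean = 450 / 107 = 4.2056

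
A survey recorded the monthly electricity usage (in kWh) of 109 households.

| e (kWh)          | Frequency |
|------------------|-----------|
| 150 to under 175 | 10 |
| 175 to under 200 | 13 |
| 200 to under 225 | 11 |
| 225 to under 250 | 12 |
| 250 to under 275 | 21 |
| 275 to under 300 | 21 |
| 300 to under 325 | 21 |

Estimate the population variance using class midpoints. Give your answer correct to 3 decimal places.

Midpoints: 162.5, 187.5, 212.5, 237.5, 262.5, 287.5, 312.5
n = 109, Σfm = 27362.5, mean = 251.0321
Σfm² = 7128281.25
Σf(m − x̄)² = Σfm² − (Σfm)²/n = 7128281.25 − 27362.5²/109 = 259415.1376
Population variance = 259415.1376 / 109 = 2379.9554

2379.955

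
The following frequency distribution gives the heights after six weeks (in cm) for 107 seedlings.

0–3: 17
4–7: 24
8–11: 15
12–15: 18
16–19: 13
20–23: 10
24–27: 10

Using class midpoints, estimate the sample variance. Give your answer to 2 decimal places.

57.76

Midpoints: 1.5, 5.5, 9.5, 13.5, 17.5, 21.5, 25.5
n = 107, Σfm = 1240.5, mean = 11.5935
Σfm² = 20504.75
Σf(m − x̄)² = Σfm² − (Σfm)²/n = 20504.75 − 1240.5²/107 = 6123.0654
Sample variance = 6123.0654 / 106 = 57.7648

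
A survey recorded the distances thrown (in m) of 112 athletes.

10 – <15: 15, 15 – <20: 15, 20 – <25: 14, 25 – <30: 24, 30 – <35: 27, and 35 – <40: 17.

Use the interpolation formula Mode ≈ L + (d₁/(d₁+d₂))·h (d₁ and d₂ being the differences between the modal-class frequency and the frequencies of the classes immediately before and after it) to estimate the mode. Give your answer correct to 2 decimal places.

31.15

Modal class: 30 – <35 (highest frequency 27).
d₁ = 27 − 24 = 3, d₂ = 27 − 17 = 10
Mode ≈ 30 + (3/(3+10)) × 5 = 30 + 1.1538 = 31.1538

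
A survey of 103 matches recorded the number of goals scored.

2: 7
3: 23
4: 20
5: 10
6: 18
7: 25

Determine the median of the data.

Cumulative frequencies: 7, 30, 50, 60, 78, 103
n = 103, so the median is the value in position (n+1)/2 = 52.
Position 52 falls at value 5.

5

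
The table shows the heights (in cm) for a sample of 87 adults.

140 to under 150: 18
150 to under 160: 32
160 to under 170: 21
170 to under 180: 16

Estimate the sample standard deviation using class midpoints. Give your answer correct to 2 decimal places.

10.17

Midpoints: 145, 155, 165, 175
n = 87, Σfm = 13835, mean = 159.0230
Σfm² = 2208975
Σf(m − x̄)² = Σfm² − (Σfm)²/n = 2208975 − 13835²/87 = 8891.9540
Sample variance = 8891.9540 / 86 = 103.3948
Standard deviation = √103.3948 = 10.1683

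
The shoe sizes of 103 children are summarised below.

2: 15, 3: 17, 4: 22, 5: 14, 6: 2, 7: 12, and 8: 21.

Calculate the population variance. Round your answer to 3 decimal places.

Values: 2, 3, 4, 5, 6, 7, 8
n = 103, Σfx = 503, mean = 4.8835
Σfx² = 2919
Σf(x − x̄)² = Σfx² − (Σfx)²/n = 2919 − 503²/103 = 462.6019
Population variance = 462.6019 / 103 = 4.4913

4.491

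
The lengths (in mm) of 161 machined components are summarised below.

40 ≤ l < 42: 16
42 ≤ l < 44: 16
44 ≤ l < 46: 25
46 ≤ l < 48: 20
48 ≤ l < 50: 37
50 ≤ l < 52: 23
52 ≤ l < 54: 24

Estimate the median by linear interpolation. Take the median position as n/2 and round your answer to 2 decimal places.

Cumulative frequencies: 16, 32, 57, 77, 114, 137, 161
n = 161; position = n/2 = 80.5.
This falls in the class 48 ≤ l < 50: L = 48, F = 77, f = 37, h = 2.
Median ≈ 48 + ((80.5 − 77) / 37) × 2 = 48.1892

48.19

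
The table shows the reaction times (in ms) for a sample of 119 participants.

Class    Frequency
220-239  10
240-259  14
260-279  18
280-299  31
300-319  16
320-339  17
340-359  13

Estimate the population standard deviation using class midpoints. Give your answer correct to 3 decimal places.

34.959

Midpoints: 229.5, 249.5, 269.5, 289.5, 309.5, 329.5, 349.5
n = 119, Σfm = 34710.5, mean = 291.6849
Σfm² = 10269959.75
Σf(m − x̄)² = Σfm² − (Σfm)²/n = 10269959.75 − 34710.5²/119 = 145431.9328
Population variance = 145431.9328 / 119 = 1222.1171
Standard deviation = √1222.1171 = 34.9588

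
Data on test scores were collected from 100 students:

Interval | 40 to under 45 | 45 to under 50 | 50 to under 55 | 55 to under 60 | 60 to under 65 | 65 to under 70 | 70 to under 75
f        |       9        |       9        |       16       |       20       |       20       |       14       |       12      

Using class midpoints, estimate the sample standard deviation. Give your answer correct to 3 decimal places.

8.872

Midpoints: 42.5, 47.5, 52.5, 57.5, 62.5, 67.5, 72.5
n = 100, Σfm = 5865, mean = 58.6500
Σfm² = 351775
Σf(m − x̄)² = Σfm² − (Σfm)²/n = 351775 − 5865²/100 = 7792.7500
Sample variance = 7792.7500 / 99 = 78.7146
Standard deviation = √78.7146 = 8.8721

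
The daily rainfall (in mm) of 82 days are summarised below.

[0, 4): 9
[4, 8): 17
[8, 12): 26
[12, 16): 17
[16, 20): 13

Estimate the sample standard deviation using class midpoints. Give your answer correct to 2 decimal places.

Midpoints: 2, 6, 10, 14, 18
n = 82, Σfm = 852, mean = 10.3902
Σfm² = 10792
Σf(m − x̄)² = Σfm² − (Σfm)²/n = 10792 − 852²/82 = 1939.5122
Sample variance = 1939.5122 / 81 = 23.9446
Standard deviation = √23.9446 = 4.8933

4.89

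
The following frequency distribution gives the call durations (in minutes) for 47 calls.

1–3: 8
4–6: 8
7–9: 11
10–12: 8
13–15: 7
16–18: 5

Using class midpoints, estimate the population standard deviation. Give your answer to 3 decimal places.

4.741

Midpoints: 2, 5, 8, 11, 14, 17
n = 47, Σfm = 415, mean = 8.8298
Σfm² = 4721
Σf(m − x̄)² = Σfm² − (Σfm)²/n = 4721 − 415²/47 = 1056.6383
Population variance = 1056.6383 / 47 = 22.4817
Standard deviation = √22.4817 = 4.7415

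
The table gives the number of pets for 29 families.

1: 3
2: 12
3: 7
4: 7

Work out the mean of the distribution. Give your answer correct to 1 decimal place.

2.6

Values: 1, 2, 3, 4
Σfx = 3×1 + 12×2 + 7×3 + 7×4 = 76
n = Σf = 29
Mean = 76 / 29 = 2.6207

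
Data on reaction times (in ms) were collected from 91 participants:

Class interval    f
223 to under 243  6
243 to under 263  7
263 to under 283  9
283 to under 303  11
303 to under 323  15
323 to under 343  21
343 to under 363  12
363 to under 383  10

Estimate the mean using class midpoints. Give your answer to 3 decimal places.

313.220

Midpoints: 233, 253, 273, 293, 313, 333, 353, 373
Σfm = 6×233 + 7×253 + 9×273 + 11×293 + 15×313 + 21×333 + 12×353 + 10×373 = 28503
n = Σf = 91
Mean = 28503 / 91 = 313.2198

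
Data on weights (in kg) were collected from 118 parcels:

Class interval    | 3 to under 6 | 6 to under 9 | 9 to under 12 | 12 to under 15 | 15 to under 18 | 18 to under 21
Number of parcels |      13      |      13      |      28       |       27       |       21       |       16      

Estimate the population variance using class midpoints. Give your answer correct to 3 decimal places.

Midpoints: 4.5, 7.5, 10.5, 13.5, 16.5, 19.5
n = 118, Σfm = 1473, mean = 12.4831
Σfm² = 20803.5
Σf(m − x̄)² = Σfm² − (Σfm)²/n = 20803.5 − 1473²/118 = 2415.9661
Population variance = 2415.9661 / 118 = 20.4743

20.474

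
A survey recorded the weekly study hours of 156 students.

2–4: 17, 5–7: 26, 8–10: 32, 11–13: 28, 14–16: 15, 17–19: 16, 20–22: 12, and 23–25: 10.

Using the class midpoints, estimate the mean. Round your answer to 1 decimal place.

11.8

Midpoints: 3, 6, 9, 12, 15, 18, 21, 24
Σfm = 17×3 + 26×6 + 32×9 + 28×12 + 15×15 + 16×18 + 12×21 + 10×24 = 1836
n = Σf = 156
Mean = 1836 / 156 = 11.7692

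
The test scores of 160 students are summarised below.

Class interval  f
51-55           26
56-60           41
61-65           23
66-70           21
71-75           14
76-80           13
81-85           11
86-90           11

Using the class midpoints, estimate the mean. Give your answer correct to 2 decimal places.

Midpoints: 53, 58, 63, 68, 73, 78, 83, 88
Σfm = 26×53 + 41×58 + 23×63 + 21×68 + 14×73 + 13×78 + 11×83 + 11×88 = 10550
n = Σf = 160
Mean = 10550 / 160 = 65.9375

65.94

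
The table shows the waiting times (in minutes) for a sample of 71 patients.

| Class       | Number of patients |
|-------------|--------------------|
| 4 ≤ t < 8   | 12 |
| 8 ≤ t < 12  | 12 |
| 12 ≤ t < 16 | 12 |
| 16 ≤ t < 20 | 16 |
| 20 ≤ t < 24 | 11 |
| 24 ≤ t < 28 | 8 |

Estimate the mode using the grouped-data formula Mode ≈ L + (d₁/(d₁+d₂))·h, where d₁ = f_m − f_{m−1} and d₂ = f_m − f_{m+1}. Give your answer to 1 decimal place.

Modal class: 16 ≤ t < 20 (highest frequency 16).
d₁ = 16 − 12 = 4, d₂ = 16 − 11 = 5
Mode ≈ 16 + (4/(4+5)) × 4 = 16 + 1.7778 = 17.7778

17.8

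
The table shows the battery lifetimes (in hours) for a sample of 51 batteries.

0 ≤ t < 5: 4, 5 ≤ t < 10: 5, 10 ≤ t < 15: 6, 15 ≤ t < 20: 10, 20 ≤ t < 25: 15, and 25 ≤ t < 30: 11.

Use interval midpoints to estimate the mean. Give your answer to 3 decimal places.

18.382

Midpoints: 2.5, 7.5, 12.5, 17.5, 22.5, 27.5
Σfm = 4×2.5 + 5×7.5 + 6×12.5 + 10×17.5 + 15×22.5 + 11×27.5 = 937.5
n = Σf = 51
Mean = 937.5 / 51 = 18.3824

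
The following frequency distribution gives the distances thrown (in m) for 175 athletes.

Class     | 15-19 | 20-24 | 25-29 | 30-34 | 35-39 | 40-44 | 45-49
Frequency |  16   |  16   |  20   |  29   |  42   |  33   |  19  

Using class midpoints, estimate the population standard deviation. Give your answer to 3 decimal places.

Midpoints: 17, 22, 27, 32, 37, 42, 47
n = 175, Σfm = 5925, mean = 33.8571
Σfm² = 214325
Σf(m − x̄)² = Σfm² − (Σfm)²/n = 214325 − 5925²/175 = 13721.4286
Population variance = 13721.4286 / 175 = 78.4082
Standard deviation = √78.4082 = 8.8548

8.855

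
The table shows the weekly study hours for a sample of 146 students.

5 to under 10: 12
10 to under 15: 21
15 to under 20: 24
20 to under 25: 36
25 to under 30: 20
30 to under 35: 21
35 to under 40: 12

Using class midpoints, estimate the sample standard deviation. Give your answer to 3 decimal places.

Midpoints: 7.5, 12.5, 17.5, 22.5, 27.5, 32.5, 37.5
n = 146, Σfm = 3265, mean = 22.3630
Σfm² = 83712.5
Σf(m − x̄)² = Σfm² − (Σfm)²/n = 83712.5 − 3265²/146 = 10697.2603
Sample variance = 10697.2603 / 145 = 73.7742
Standard deviation = √73.7742 = 8.5892

8.589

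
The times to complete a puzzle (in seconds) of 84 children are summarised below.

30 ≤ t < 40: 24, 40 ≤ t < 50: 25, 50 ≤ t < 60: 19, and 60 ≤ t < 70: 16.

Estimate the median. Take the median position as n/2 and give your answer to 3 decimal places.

Cumulative frequencies: 24, 49, 68, 84
n = 84; position = n/2 = 42.
This falls in the class 40 ≤ t < 50: L = 40, F = 24, f = 25, h = 10.
Median ≈ 40 + ((42 − 24) / 25) × 10 = 47.2000

47.200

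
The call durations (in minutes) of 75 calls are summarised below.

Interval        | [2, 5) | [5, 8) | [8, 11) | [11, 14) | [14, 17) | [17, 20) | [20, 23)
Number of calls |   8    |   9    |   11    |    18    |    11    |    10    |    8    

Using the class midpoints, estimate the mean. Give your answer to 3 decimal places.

12.580

Midpoints: 3.5, 6.5, 9.5, 12.5, 15.5, 18.5, 21.5
Σfm = 8×3.5 + 9×6.5 + 11×9.5 + 18×12.5 + 11×15.5 + 10×18.5 + 8×21.5 = 943.5
n = Σf = 75
Mean = 943.5 / 75 = 12.5800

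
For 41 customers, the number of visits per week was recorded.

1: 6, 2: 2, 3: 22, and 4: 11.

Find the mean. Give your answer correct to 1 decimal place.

Values: 1, 2, 3, 4
Σfx = 6×1 + 2×2 + 22×3 + 11×4 = 120
n = Σf = 41
Mean = 120 / 41 = 2.9268

2.9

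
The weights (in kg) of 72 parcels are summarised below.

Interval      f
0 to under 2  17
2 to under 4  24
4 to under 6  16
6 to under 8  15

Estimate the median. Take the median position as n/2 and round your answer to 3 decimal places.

3.583

Cumulative frequencies: 17, 41, 57, 72
n = 72; position = n/2 = 36.
This falls in the class 2 to under 4: L = 2, F = 17, f = 24, h = 2.
Median ≈ 2 + ((36 − 17) / 24) × 2 = 3.5833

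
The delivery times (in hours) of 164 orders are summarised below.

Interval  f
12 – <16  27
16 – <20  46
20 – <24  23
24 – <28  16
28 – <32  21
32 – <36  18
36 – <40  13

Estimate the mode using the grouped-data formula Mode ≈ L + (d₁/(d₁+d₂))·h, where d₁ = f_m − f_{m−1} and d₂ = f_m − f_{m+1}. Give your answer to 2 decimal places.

17.81

Modal class: 16 – <20 (highest frequency 46).
d₁ = 46 − 27 = 19, d₂ = 46 − 23 = 23
Mode ≈ 16 + (19/(19+23)) × 4 = 16 + 1.8095 = 17.8095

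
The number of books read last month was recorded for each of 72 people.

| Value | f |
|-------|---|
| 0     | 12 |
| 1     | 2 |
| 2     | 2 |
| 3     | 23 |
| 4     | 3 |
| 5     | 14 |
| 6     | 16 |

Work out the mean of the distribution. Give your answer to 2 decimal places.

3.51

Values: 0, 1, 2, 3, 4, 5, 6
Σfx = 12×0 + 2×1 + 2×2 + 23×3 + 3×4 + 14×5 + 16×6 = 253
n = Σf = 72
Mean = 253 / 72 = 3.5139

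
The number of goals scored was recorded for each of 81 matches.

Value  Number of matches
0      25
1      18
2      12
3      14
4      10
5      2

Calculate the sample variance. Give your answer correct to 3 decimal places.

2.254

Values: 0, 1, 2, 3, 4, 5
n = 81, Σfx = 134, mean = 1.6543
Σfx² = 402
Σf(x − x̄)² = Σfx² − (Σfx)²/n = 402 − 134²/81 = 180.3210
Sample variance = 180.3210 / 80 = 2.2540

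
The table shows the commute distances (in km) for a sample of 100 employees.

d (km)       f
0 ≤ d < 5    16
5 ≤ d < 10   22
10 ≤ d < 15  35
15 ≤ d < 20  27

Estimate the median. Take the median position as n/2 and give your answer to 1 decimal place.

11.7

Cumulative frequencies: 16, 38, 73, 100
n = 100; position = n/2 = 50.
This falls in the class 10 ≤ d < 15: L = 10, F = 38, f = 35, h = 5.
Median ≈ 10 + ((50 − 38) / 35) × 5 = 11.7143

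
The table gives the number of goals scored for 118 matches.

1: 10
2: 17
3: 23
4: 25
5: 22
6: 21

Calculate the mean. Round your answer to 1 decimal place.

3.8

Values: 1, 2, 3, 4, 5, 6
Σfx = 10×1 + 17×2 + 23×3 + 25×4 + 22×5 + 21×6 = 449
n = Σf = 118
Mean = 449 / 118 = 3.8051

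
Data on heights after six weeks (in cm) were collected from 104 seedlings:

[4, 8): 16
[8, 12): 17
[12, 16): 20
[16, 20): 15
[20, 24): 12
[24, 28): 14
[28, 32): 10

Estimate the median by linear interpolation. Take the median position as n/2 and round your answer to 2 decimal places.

Cumulative frequencies: 16, 33, 53, 68, 80, 94, 104
n = 104; position = n/2 = 52.
This falls in the class [12, 16): L = 12, F = 33, f = 20, h = 4.
Median ≈ 12 + ((52 − 33) / 20) × 4 = 15.8000

15.80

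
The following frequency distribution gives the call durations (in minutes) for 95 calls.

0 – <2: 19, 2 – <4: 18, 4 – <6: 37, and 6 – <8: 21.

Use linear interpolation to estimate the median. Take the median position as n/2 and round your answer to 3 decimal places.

4.568

Cumulative frequencies: 19, 37, 74, 95
n = 95; position = n/2 = 47.5.
This falls in the class 4 – <6: L = 4, F = 37, f = 37, h = 2.
Median ≈ 4 + ((47.5 − 37) / 37) × 2 = 4.5676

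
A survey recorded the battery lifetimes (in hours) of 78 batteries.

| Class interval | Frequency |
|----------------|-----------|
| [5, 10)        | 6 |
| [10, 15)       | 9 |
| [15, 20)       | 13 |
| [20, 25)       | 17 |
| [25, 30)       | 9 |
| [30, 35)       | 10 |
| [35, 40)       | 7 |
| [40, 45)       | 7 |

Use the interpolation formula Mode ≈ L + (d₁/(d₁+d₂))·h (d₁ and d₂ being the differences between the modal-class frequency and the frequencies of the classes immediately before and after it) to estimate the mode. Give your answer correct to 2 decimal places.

21.67

Modal class: [20, 25) (highest frequency 17).
d₁ = 17 − 13 = 4, d₂ = 17 − 9 = 8
Mode ≈ 20 + (4/(4+8)) × 5 = 20 + 1.6667 = 21.6667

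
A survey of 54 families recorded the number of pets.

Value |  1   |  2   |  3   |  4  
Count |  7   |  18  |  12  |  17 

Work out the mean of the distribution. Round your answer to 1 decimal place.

Values: 1, 2, 3, 4
Σfx = 7×1 + 18×2 + 12×3 + 17×4 = 147
n = Σf = 54
Mean = 147 / 54 = 2.7222

2.7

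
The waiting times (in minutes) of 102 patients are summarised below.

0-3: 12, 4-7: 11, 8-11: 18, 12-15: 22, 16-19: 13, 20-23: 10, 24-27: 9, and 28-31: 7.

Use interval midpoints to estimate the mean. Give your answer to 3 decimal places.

Midpoints: 1.5, 5.5, 9.5, 13.5, 17.5, 21.5, 25.5, 29.5
Σfm = 12×1.5 + 11×5.5 + 18×9.5 + 22×13.5 + 13×17.5 + 10×21.5 + 9×25.5 + 7×29.5 = 1425
n = Σf = 102
Mean = 1425 / 102 = 13.9706

13.971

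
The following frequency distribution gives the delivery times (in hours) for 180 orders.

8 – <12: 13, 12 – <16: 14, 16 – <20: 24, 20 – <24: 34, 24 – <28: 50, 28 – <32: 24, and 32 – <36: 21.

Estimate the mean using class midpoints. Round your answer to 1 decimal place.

Midpoints: 10, 14, 18, 22, 26, 30, 34
Σfm = 13×10 + 14×14 + 24×18 + 34×22 + 50×26 + 24×30 + 21×34 = 4240
n = Σf = 180
Mean = 4240 / 180 = 23.5556

23.6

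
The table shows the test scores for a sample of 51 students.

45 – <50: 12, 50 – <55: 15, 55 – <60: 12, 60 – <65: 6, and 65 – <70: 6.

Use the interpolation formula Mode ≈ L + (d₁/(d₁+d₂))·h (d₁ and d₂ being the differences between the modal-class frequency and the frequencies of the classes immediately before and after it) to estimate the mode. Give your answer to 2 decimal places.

Modal class: 50 – <55 (highest frequency 15).
d₁ = 15 − 12 = 3, d₂ = 15 − 12 = 3
Mode ≈ 50 + (3/(3+3)) × 5 = 50 + 2.5000 = 52.5000

52.50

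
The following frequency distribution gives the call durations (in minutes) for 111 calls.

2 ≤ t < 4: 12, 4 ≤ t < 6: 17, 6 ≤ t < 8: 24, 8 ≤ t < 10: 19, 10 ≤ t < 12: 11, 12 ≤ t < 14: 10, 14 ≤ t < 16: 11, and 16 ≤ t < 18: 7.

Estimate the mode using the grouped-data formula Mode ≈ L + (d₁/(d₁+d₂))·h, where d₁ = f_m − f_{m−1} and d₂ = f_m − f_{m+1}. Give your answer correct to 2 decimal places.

Modal class: 6 ≤ t < 8 (highest frequency 24).
d₁ = 24 − 17 = 7, d₂ = 24 − 19 = 5
Mode ≈ 6 + (7/(7+5)) × 2 = 6 + 1.1667 = 7.1667

7.17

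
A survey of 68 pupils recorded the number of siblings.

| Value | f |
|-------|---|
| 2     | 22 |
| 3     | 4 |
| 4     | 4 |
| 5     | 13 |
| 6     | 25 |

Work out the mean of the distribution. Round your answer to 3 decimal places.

Values: 2, 3, 4, 5, 6
Σfx = 22×2 + 4×3 + 4×4 + 13×5 + 25×6 = 287
n = Σf = 68
Mean = 287 / 68 = 4.2206

4.221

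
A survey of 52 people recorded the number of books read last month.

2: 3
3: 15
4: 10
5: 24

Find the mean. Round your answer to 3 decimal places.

4.058

Values: 2, 3, 4, 5
Σfx = 3×2 + 15×3 + 10×4 + 24×5 = 211
n = Σf = 52
Mean = 211 / 52 = 4.0577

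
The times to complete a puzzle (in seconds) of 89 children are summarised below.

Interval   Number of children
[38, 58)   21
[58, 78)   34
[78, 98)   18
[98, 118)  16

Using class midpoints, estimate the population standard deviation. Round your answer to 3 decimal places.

20.505

Midpoints: 48, 68, 88, 108
n = 89, Σfm = 6632, mean = 74.5169
Σfm² = 531616
Σf(m − x̄)² = Σfm² − (Σfm)²/n = 531616 − 6632²/89 = 37420.2247
Population variance = 37420.2247 / 89 = 420.4520
Standard deviation = √420.4520 = 20.5049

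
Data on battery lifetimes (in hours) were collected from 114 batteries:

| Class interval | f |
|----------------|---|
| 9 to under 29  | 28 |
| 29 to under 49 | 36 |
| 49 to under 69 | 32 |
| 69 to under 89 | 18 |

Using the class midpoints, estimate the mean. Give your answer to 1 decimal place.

46.0

Midpoints: 19, 39, 59, 79
Σfm = 28×19 + 36×39 + 32×59 + 18×79 = 5246
n = Σf = 114
Mean = 5246 / 114 = 46.0175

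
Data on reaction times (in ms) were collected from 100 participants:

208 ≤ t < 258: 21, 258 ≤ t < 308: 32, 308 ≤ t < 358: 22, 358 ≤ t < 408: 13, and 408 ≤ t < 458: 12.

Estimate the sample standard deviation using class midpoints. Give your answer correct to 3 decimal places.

64.218

Midpoints: 233, 283, 333, 383, 433
n = 100, Σfm = 31450, mean = 314.5000
Σfm² = 10299300
Σf(m − x̄)² = Σfm² − (Σfm)²/n = 10299300 − 31450²/100 = 408275.0000
Sample variance = 408275.0000 / 99 = 4123.9899
Standard deviation = √4123.9899 = 64.2183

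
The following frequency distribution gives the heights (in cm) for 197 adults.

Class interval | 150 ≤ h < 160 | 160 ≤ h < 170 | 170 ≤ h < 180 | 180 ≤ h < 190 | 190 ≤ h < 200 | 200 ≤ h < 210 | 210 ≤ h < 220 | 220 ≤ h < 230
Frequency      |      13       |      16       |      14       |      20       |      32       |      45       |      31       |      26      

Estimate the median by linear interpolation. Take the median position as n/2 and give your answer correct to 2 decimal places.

200.78

Cumulative frequencies: 13, 29, 43, 63, 95, 140, 171, 197
n = 197; position = n/2 = 98.5.
This falls in the class 200 ≤ h < 210: L = 200, F = 95, f = 45, h = 10.
Median ≈ 200 + ((98.5 − 95) / 45) × 10 = 200.7778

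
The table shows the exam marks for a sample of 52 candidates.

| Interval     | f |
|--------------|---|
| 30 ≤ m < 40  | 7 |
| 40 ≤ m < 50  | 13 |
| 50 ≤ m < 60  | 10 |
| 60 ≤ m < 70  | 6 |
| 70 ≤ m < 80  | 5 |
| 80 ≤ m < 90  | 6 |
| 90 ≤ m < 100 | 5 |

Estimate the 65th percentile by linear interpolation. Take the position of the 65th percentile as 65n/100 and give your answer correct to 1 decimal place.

Cumulative frequencies: 7, 20, 30, 36, 41, 47, 52
n = 52; position = 65n/100 = 33.8.
This falls in the class 60 ≤ m < 70: L = 60, F = 30, f = 6, h = 10.
65th percentile ≈ 60 + ((33.8 − 30) / 6) × 10 = 66.3333

66.3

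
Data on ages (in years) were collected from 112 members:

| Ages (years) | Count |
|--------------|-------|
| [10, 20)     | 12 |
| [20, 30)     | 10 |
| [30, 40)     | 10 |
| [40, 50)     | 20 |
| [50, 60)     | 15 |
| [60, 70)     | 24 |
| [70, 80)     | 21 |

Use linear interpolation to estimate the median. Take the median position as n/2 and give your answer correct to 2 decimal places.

52.67

Cumulative frequencies: 12, 22, 32, 52, 67, 91, 112
n = 112; position = n/2 = 56.
This falls in the class [50, 60): L = 50, F = 52, f = 15, h = 10.
Median ≈ 50 + ((56 − 52) / 15) × 10 = 52.6667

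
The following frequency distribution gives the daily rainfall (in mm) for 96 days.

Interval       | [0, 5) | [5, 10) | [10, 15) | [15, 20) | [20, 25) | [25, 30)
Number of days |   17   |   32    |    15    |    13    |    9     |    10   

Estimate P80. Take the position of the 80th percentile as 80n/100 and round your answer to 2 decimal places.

19.92

Cumulative frequencies: 17, 49, 64, 77, 86, 96
n = 96; position = 80n/100 = 76.8.
This falls in the class [15, 20): L = 15, F = 64, f = 13, h = 5.
80th percentile ≈ 15 + ((76.8 − 64) / 13) × 5 = 19.9231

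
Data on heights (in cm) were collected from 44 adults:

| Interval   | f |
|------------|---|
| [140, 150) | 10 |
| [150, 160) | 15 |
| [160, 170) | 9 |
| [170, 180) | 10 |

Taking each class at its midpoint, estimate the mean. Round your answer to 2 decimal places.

159.32

Midpoints: 145, 155, 165, 175
Σfm = 10×145 + 15×155 + 9×165 + 10×175 = 7010
n = Σf = 44
Mean = 7010 / 44 = 159.3182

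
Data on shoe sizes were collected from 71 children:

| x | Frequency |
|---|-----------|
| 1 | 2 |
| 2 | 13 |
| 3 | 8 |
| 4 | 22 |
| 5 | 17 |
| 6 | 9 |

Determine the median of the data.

Cumulative frequencies: 2, 15, 23, 45, 62, 71
n = 71, so the median is the value in position (n+1)/2 = 36.
Position 36 falls at value 4.

4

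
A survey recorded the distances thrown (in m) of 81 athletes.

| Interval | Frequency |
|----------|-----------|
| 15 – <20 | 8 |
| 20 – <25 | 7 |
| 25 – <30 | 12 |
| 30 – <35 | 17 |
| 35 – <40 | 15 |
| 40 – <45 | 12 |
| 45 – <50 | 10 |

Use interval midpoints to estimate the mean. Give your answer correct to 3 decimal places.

Midpoints: 17.5, 22.5, 27.5, 32.5, 37.5, 42.5, 47.5
Σfm = 8×17.5 + 7×22.5 + 12×27.5 + 17×32.5 + 15×37.5 + 12×42.5 + 10×47.5 = 2727.5
n = Σf = 81
Mean = 2727.5 / 81 = 33.6728

33.673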